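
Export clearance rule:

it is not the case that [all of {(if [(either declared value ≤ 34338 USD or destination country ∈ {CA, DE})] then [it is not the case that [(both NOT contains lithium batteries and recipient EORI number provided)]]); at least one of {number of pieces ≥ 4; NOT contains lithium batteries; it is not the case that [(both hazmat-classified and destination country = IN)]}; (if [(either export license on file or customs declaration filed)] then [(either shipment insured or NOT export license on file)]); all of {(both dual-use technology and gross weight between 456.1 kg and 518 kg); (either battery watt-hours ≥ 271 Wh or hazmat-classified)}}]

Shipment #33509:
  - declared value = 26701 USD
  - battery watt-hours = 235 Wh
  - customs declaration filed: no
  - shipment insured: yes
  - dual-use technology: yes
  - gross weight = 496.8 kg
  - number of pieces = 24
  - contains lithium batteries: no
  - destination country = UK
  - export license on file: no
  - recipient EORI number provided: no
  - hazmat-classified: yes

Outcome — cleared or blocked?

Atomic conditions:
  declared value ≤ 34338 USD: 26701 ≤ 34338 is true
  destination country ∈ {CA, DE}: UK is not in the set → false
  NOT contains lithium batteries: no → true
  recipient EORI number provided: no → false
  number of pieces ≥ 4: 24 ≥ 4 is true
  hazmat-classified: yes → true
  destination country = IN: UK == IN is false
  export license on file: no → false
  customs declaration filed: no → false
  shipment insured: yes → true
  NOT export license on file: no → true
  dual-use technology: yes → true
  gross weight between 456.1 kg and 518 kg: 496.8 in [456.1, 518] is true
  battery watt-hours ≥ 271 Wh: 235 ≥ 271 is false
Combine:
[1.1.1] true OR false = true
[1.1.2.1] true AND false = false
[1.1.2] NOT false = true
[1.1] true → true = true
[1.2.3.1] true AND false = false
[1.2.3] NOT false = true
[1.2] true OR true OR true = true
[1.3.1] false OR false = false
[1.3.2] true OR true = true
[1.3] false → true (antecedent false ⇒ implication holds) = true
[1.4.1] true AND true = true
[1.4.2] false OR true = true
[1.4] true AND true = true
[1] true AND true AND true AND true = true
[root] NOT true = false
Overall: false → blocked

Blocked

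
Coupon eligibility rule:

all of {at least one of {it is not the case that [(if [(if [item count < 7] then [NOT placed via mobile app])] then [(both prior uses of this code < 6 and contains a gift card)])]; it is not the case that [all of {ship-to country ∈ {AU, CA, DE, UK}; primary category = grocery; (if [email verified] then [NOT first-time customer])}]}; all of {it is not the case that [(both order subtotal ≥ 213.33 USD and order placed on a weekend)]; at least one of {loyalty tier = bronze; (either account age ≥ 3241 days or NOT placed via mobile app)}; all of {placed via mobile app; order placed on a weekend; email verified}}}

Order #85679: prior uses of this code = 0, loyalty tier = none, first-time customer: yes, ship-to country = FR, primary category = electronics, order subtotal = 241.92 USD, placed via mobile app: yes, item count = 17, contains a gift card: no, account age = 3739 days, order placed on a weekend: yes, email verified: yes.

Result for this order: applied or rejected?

Atomic conditions:
  item count < 7: 17 < 7 is false
  NOT placed via mobile app: yes → false
  prior uses of this code < 6: 0 < 6 is true
  contains a gift card: no → false
  ship-to country ∈ {AU, CA, DE, UK}: FR is not in the set → false
  primary category = grocery: electronics == grocery is false
  email verified: yes → true
  NOT first-time customer: yes → false
  order subtotal ≥ 213.33 USD: 241.92 ≥ 213.33 is true
  order placed on a weekend: yes → true
  loyalty tier = bronze: none == bronze is false
  account age ≥ 3241 days: 3739 ≥ 3241 is true
  placed via mobile app: yes → true
Combine:
[1.1.1.1] false → false (antecedent false ⇒ implication holds) = true
[1.1.1.2] true AND false = false
[1.1.1] true → false = false
[1.1] NOT false = true
[1.2.1.3] true → false = false
[1.2.1] false AND false AND false = false
[1.2] NOT false = true
[1] true OR true = true
[2.1.1] true AND true = true
[2.1] NOT true = false
[2.2.2] true OR false = true
[2.2] false OR true = true
[2.3] true AND true AND true = true
[2] false AND true AND true = false
[root] true AND false = false
Overall: false → rejected

Rejected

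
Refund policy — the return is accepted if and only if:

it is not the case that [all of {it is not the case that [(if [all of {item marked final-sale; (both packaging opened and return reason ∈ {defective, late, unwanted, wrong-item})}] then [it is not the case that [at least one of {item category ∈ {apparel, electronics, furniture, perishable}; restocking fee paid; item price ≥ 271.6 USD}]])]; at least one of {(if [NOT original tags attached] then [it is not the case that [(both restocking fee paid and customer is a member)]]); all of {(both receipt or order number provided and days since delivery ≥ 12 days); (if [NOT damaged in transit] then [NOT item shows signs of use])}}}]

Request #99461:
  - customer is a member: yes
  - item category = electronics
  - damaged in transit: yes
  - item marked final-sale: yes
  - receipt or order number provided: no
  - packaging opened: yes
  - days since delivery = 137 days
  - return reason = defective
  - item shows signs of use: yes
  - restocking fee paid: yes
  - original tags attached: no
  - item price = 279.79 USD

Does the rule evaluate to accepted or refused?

Accepted

Atomic conditions:
  item marked final-sale: yes → true
  packaging opened: yes → true
  return reason ∈ {defective, late, unwanted, wrong-item}: defective is in the set → true
  item category ∈ {apparel, electronics, furniture, perishable}: electronics is in the set → true
  restocking fee paid: yes → true
  item price ≥ 271.6 USD: 279.79 ≥ 271.6 is true
  NOT original tags attached: no → true
  customer is a member: yes → true
  receipt or order number provided: no → false
  days since delivery ≥ 12 days: 137 ≥ 12 is true
  NOT damaged in transit: yes → false
  NOT item shows signs of use: yes → false
Combine:
[1.1.1.1.2] true AND true = true
[1.1.1.1] true AND true = true
[1.1.1.2.1] true OR true OR true = true
[1.1.1.2] NOT true = false
[1.1.1] true → false = false
[1.1] NOT false = true
[1.2.1.2.1] true AND true = true
[1.2.1.2] NOT true = false
[1.2.1] true → false = false
[1.2.2.1] false AND true = false
[1.2.2.2] false → false (antecedent false ⇒ implication holds) = true
[1.2.2] false AND true = false
[1.2] false OR false = false
[1] true AND false = false
[root] NOT false = true
Overall: true → accepted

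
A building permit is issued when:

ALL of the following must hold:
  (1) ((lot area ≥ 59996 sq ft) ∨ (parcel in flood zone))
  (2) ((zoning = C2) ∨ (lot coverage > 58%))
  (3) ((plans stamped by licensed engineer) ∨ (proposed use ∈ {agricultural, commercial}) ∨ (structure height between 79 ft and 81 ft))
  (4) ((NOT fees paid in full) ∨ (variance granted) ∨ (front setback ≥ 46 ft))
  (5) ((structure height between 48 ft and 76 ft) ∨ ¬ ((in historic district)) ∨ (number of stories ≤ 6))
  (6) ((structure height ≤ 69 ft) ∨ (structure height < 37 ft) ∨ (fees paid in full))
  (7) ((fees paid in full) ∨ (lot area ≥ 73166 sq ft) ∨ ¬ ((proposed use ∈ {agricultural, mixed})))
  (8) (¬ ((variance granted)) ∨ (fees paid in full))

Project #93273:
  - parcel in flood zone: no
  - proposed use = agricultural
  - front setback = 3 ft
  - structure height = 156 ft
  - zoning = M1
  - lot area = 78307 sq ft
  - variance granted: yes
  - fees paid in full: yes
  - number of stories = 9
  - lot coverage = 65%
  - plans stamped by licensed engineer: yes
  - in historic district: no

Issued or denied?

Issued

Atomic conditions:
  lot area ≥ 59996 sq ft: 78307 ≥ 59996 is true
  parcel in flood zone: no → false
  zoning = C2: M1 == C2 is false
  lot coverage > 58%: 65 > 58 is true
  plans stamped by licensed engineer: yes → true
  proposed use ∈ {agricultural, commercial}: agricultural is in the set → true
  structure height between 79 ft and 81 ft: 156 in [79, 81] is false
  NOT fees paid in full: yes → false
  variance granted: yes → true
  front setback ≥ 46 ft: 3 ≥ 46 is false
  structure height between 48 ft and 76 ft: 156 in [48, 76] is false
  in historic district: no → false
  number of stories ≤ 6: 9 ≤ 6 is false
  structure height ≤ 69 ft: 156 ≤ 69 is false
  structure height < 37 ft: 156 < 37 is false
  fees paid in full: yes → true
  lot area ≥ 73166 sq ft: 78307 ≥ 73166 is true
  proposed use ∈ {agricultural, mixed}: agricultural is in the set → true
Combine:
[1] true OR false = true
[2] false OR true = true
[3] true OR true OR false = true
[4] false OR true OR false = true
[5.2] NOT false = true
[5] false OR true OR false = true
[6] false OR false OR true = true
[7.3] NOT true = false
[7] true OR true OR false = true
[8.1] NOT true = false
[8] false OR true = true
[root] true AND true AND true AND true AND true AND true AND true AND true = true
Overall: true → issued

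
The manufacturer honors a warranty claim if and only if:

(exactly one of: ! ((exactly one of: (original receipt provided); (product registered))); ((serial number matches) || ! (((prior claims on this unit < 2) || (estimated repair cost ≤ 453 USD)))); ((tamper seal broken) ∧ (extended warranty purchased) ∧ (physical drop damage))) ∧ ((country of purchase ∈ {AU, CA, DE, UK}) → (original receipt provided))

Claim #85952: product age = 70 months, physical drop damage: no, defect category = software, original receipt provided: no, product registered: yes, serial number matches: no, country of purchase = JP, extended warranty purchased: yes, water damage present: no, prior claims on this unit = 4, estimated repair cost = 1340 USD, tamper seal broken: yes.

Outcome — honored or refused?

Atomic conditions:
  original receipt provided: no → false
  product registered: yes → true
  serial number matches: no → false
  prior claims on this unit < 2: 4 < 2 is false
  estimated repair cost ≤ 453 USD: 1340 ≤ 453 is false
  tamper seal broken: yes → true
  extended warranty purchased: yes → true
  physical drop damage: no → false
  country of purchase ∈ {AU, CA, DE, UK}: JP is not in the set → false
Combine:
[1.1.1] exactly-one(false, true) = true
[1.1] NOT true = false
[1.2.2.1] false OR false = false
[1.2.2] NOT false = true
[1.2] false OR true = true
[1.3] true AND true AND false = false
[1] exactly-one(false, true, false) = true
[2] false → false (antecedent false ⇒ implication holds) = true
[root] true AND true = true
Overall: true → honored

Honored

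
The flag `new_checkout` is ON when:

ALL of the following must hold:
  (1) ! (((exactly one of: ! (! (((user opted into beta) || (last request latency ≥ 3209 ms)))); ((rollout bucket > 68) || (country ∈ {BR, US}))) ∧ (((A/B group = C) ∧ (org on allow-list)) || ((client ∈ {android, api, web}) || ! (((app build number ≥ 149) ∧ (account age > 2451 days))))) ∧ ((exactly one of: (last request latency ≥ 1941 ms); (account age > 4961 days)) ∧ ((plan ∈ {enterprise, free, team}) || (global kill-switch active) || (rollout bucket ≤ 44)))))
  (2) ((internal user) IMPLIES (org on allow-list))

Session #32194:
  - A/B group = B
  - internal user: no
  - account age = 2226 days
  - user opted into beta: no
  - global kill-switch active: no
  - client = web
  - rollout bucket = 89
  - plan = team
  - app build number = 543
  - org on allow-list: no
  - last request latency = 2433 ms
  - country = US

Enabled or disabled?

Atomic conditions:
  user opted into beta: no → false
  last request latency ≥ 3209 ms: 2433 ≥ 3209 is false
  rollout bucket > 68: 89 > 68 is true
  country ∈ {BR, US}: US is in the set → true
  A/B group = C: B == C is false
  org on allow-list: no → false
  client ∈ {android, api, web}: web is in the set → true
  app build number ≥ 149: 543 ≥ 149 is true
  account age > 2451 days: 2226 > 2451 is false
  last request latency ≥ 1941 ms: 2433 ≥ 1941 is true
  account age > 4961 days: 2226 > 4961 is false
  plan ∈ {enterprise, free, team}: team is in the set → true
  global kill-switch active: no → false
  rollout bucket ≤ 44: 89 ≤ 44 is false
  internal user: no → false
Combine:
[1.1.1.1.1.1] false OR false = false
[1.1.1.1.1] NOT false = true
[1.1.1.1] NOT true = false
[1.1.1.2] true OR true = true
[1.1.1] exactly-one(false, true) = true
[1.1.2.1] false AND false = false
[1.1.2.2.2.1] true AND false = false
[1.1.2.2.2] NOT false = true
[1.1.2.2] true OR true = true
[1.1.2] false OR true = true
[1.1.3.1] exactly-one(true, false) = true
[1.1.3.2] true OR false OR false = true
[1.1.3] true AND true = true
[1.1] true AND true AND true = true
[1] NOT true = false
[2] false → false (antecedent false ⇒ implication holds) = true
[root] false AND true = false
Overall: false → disabled

Disabled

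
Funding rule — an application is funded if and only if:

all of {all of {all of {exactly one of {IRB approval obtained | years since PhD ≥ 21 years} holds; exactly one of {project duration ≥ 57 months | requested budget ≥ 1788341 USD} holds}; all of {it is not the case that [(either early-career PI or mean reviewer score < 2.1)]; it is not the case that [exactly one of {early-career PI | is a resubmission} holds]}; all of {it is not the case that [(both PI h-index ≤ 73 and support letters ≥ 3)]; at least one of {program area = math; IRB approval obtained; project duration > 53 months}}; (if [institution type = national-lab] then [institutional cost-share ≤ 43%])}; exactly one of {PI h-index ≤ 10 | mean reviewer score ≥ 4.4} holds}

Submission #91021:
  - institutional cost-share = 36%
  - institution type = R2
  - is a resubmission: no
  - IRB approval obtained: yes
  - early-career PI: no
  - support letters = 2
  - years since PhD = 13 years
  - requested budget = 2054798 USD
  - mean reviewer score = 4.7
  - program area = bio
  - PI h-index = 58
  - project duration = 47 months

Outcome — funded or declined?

Atomic conditions:
  IRB approval obtained: yes → true
  years since PhD ≥ 21 years: 13 ≥ 21 is false
  project duration ≥ 57 months: 47 ≥ 57 is false
  requested budget ≥ 1788341 USD: 2054798 ≥ 1788341 is true
  early-career PI: no → false
  mean reviewer score < 2.1: 4.7 < 2.1 is false
  is a resubmission: no → false
  PI h-index ≤ 73: 58 ≤ 73 is true
  support letters ≥ 3: 2 ≥ 3 is false
  program area = math: bio == math is false
  project duration > 53 months: 47 > 53 is false
  institution type = national-lab: R2 == national-lab is false
  institutional cost-share ≤ 43%: 36 ≤ 43 is true
  PI h-index ≤ 10: 58 ≤ 10 is false
  mean reviewer score ≥ 4.4: 4.7 ≥ 4.4 is true
Combine:
[1.1.1] exactly-one(true, false) = true
[1.1.2] exactly-one(false, true) = true
[1.1] true AND true = true
[1.2.1.1] false OR false = false
[1.2.1] NOT false = true
[1.2.2.1] exactly-one(false, false) = false
[1.2.2] NOT false = true
[1.2] true AND true = true
[1.3.1.1] true AND false = false
[1.3.1] NOT false = true
[1.3.2] false OR true OR false = true
[1.3] true AND true = true
[1.4] false → true (antecedent false ⇒ implication holds) = true
[1] true AND true AND true AND true = true
[2] exactly-one(false, true) = true
[root] true AND true = true
Overall: true → funded

Funded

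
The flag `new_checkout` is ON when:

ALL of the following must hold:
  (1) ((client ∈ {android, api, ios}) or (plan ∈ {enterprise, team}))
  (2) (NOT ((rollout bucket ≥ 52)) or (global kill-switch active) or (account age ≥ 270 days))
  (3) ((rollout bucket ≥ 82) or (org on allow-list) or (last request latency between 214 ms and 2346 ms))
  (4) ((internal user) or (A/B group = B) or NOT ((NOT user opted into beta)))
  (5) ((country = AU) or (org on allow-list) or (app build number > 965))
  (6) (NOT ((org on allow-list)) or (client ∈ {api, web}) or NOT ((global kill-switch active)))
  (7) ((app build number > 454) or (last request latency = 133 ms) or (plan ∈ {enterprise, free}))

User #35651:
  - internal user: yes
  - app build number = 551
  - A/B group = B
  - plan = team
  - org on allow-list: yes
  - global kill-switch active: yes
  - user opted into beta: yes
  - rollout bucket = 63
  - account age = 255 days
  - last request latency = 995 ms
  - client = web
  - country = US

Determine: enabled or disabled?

Atomic conditions:
  client ∈ {android, api, ios}: web is not in the set → false
  plan ∈ {enterprise, team}: team is in the set → true
  rollout bucket ≥ 52: 63 ≥ 52 is true
  global kill-switch active: yes → true
  account age ≥ 270 days: 255 ≥ 270 is false
  rollout bucket ≥ 82: 63 ≥ 82 is false
  org on allow-list: yes → true
  last request latency between 214 ms and 2346 ms: 995 in [214, 2346] is true
  internal user: yes → true
  A/B group = B: B == B is true
  NOT user opted into beta: yes → false
  country = AU: US == AU is false
  app build number > 965: 551 > 965 is false
  client ∈ {api, web}: web is in the set → true
  app build number > 454: 551 > 454 is true
  last request latency = 133 ms: 995 == 133 is false
  plan ∈ {enterprise, free}: team is not in the set → false
Combine:
[1] false OR true = true
[2.1] NOT true = false
[2] false OR true OR false = true
[3] false OR true OR true = true
[4.3] NOT false = true
[4] true OR true OR true = true
[5] false OR true OR false = true
[6.1] NOT true = false
[6.3] NOT true = false
[6] false OR true OR false = true
[7] true OR false OR false = true
[root] true AND true AND true AND true AND true AND true AND true = true
Overall: true → enabled

Enabled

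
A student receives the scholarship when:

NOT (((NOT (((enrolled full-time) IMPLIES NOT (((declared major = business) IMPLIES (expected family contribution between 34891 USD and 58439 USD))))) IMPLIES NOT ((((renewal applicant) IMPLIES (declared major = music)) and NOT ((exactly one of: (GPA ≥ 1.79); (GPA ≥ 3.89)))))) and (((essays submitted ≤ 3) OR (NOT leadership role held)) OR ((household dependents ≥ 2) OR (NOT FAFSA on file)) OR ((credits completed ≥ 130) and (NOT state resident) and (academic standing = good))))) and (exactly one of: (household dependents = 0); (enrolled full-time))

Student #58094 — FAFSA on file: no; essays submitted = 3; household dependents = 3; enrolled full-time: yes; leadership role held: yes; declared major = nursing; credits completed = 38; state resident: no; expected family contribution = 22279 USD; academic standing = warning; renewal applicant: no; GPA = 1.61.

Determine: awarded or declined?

Awarded

Atomic conditions:
  enrolled full-time: yes → true
  declared major = business: nursing == business is false
  expected family contribution between 34891 USD and 58439 USD: 22279 in [34891, 58439] is false
  renewal applicant: no → false
  declared major = music: nursing == music is false
  GPA ≥ 1.79: 1.61 ≥ 1.79 is false
  GPA ≥ 3.89: 1.61 ≥ 3.89 is false
  essays submitted ≤ 3: 3 ≤ 3 is true
  NOT leadership role held: yes → false
  household dependents ≥ 2: 3 ≥ 2 is true
  NOT FAFSA on file: no → true
  credits completed ≥ 130: 38 ≥ 130 is false
  NOT state resident: no → true
  academic standing = good: warning == good is false
  household dependents = 0: 3 == 0 is false
Combine:
[1.1.1.1.1.2.1] false → false (antecedent false ⇒ implication holds) = true
[1.1.1.1.1.2] NOT true = false
[1.1.1.1.1] true → false = false
[1.1.1.1] NOT false = true
[1.1.1.2.1.1] false → false (antecedent false ⇒ implication holds) = true
[1.1.1.2.1.2.1] exactly-one(false, false) = false
[1.1.1.2.1.2] NOT false = true
[1.1.1.2.1] true AND true = true
[1.1.1.2] NOT true = false
[1.1.1] true → false = false
[1.1.2.1] true OR false = true
[1.1.2.2] true OR true = true
[1.1.2.3] false AND true AND false = false
[1.1.2] true OR true OR false = true
[1.1] false AND true = false
[1] NOT false = true
[2] exactly-one(false, true) = true
[root] true AND true = true
Overall: true → awarded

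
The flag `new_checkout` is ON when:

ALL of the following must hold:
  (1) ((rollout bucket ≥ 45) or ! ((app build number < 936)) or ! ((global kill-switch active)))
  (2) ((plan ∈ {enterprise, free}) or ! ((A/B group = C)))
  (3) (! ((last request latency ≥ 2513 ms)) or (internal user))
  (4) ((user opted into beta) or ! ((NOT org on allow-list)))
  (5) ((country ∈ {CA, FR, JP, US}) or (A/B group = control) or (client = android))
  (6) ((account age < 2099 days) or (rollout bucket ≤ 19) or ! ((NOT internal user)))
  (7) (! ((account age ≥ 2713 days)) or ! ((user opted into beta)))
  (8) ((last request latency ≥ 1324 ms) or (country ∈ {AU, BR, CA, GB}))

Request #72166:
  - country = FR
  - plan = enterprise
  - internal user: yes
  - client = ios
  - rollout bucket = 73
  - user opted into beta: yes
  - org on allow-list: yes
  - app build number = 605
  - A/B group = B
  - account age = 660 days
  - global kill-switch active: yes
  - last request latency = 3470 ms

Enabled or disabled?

Enabled

Atomic conditions:
  rollout bucket ≥ 45: 73 ≥ 45 is true
  app build number < 936: 605 < 936 is true
  global kill-switch active: yes → true
  plan ∈ {enterprise, free}: enterprise is in the set → true
  A/B group = C: B == C is false
  last request latency ≥ 2513 ms: 3470 ≥ 2513 is true
  internal user: yes → true
  user opted into beta: yes → true
  NOT org on allow-list: yes → false
  country ∈ {CA, FR, JP, US}: FR is in the set → true
  A/B group = control: B == control is false
  client = android: ios == android is false
  account age < 2099 days: 660 < 2099 is true
  rollout bucket ≤ 19: 73 ≤ 19 is false
  NOT internal user: yes → false
  account age ≥ 2713 days: 660 ≥ 2713 is false
  last request latency ≥ 1324 ms: 3470 ≥ 1324 is true
  country ∈ {AU, BR, CA, GB}: FR is not in the set → false
Combine:
[1.2] NOT true = false
[1.3] NOT true = false
[1] true OR false OR false = true
[2.2] NOT false = true
[2] true OR true = true
[3.1] NOT true = false
[3] false OR true = true
[4.2] NOT false = true
[4] true OR true = true
[5] true OR false OR false = true
[6.3] NOT false = true
[6] true OR false OR true = true
[7.1] NOT false = true
[7.2] NOT true = false
[7] true OR false = true
[8] true OR false = true
[root] true AND true AND true AND true AND true AND true AND true AND true = true
Overall: true → enabled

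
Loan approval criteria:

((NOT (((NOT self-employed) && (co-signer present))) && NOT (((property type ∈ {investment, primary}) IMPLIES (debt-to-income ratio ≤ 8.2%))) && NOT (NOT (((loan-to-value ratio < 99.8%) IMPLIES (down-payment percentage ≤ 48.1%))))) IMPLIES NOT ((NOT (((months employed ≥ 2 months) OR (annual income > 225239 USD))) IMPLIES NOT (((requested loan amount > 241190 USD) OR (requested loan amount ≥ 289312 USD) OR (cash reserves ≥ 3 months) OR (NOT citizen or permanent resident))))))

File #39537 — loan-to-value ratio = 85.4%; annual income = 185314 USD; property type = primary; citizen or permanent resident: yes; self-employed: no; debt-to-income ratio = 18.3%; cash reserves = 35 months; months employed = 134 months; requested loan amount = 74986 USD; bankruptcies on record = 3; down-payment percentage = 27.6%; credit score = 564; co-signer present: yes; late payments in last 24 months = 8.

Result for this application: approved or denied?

Atomic conditions:
  NOT self-employed: no → true
  co-signer present: yes → true
  property type ∈ {investment, primary}: primary is in the set → true
  debt-to-income ratio ≤ 8.2%: 18.3 ≤ 8.2 is false
  loan-to-value ratio < 99.8%: 85.4 < 99.8 is true
  down-payment percentage ≤ 48.1%: 27.6 ≤ 48.1 is true
  months employed ≥ 2 months: 134 ≥ 2 is true
  annual income > 225239 USD: 185314 > 225239 is false
  requested loan amount > 241190 USD: 74986 > 241190 is false
  requested loan amount ≥ 289312 USD: 74986 ≥ 289312 is false
  cash reserves ≥ 3 months: 35 ≥ 3 is true
  NOT citizen or permanent resident: yes → false
Combine:
[1.1.1] true AND true = true
[1.1] NOT true = false
[1.2.1] true → false = false
[1.2] NOT false = true
[1.3.1.1] true → true = true
[1.3.1] NOT true = false
[1.3] NOT false = true
[1] false AND true AND true = false
[2.1.1.1] true OR false = true
[2.1.1] NOT true = false
[2.1.2.1] false OR false OR true OR false = true
[2.1.2] NOT true = false
[2.1] false → false (antecedent false ⇒ implication holds) = true
[2] NOT true = false
[root] false → false (antecedent false ⇒ implication holds) = true
Overall: true → approved

Approved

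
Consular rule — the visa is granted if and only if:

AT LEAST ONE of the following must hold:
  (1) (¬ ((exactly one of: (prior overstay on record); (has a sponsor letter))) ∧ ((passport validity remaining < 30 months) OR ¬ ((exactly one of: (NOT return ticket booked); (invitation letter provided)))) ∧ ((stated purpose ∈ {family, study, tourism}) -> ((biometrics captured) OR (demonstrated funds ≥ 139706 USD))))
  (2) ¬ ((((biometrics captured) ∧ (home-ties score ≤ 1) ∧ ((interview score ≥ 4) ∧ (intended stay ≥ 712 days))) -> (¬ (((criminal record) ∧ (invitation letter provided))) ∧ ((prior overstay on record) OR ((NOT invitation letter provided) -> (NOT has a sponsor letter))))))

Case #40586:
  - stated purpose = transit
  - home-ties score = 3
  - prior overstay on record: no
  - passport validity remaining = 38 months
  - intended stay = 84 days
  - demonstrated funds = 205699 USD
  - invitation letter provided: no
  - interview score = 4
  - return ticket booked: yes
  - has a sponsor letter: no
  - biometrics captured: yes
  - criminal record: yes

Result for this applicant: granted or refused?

Atomic conditions:
  prior overstay on record: no → false
  has a sponsor letter: no → false
  passport validity remaining < 30 months: 38 < 30 is false
  NOT return ticket booked: yes → false
  invitation letter provided: no → false
  stated purpose ∈ {family, study, tourism}: transit is not in the set → false
  biometrics captured: yes → true
  demonstrated funds ≥ 139706 USD: 205699 ≥ 139706 is true
  home-ties score ≤ 1: 3 ≤ 1 is false
  interview score ≥ 4: 4 ≥ 4 is true
  intended stay ≥ 712 days: 84 ≥ 712 is false
  criminal record: yes → true
  NOT invitation letter provided: no → true
  NOT has a sponsor letter: no → true
Combine:
[1.1.1] exactly-one(false, false) = false
[1.1] NOT false = true
[1.2.2.1] exactly-one(false, false) = false
[1.2.2] NOT false = true
[1.2] false OR true = true
[1.3.2] true OR true = true
[1.3] false → true (antecedent false ⇒ implication holds) = true
[1] true AND true AND true = true
[2.1.1.3] true AND false = false
[2.1.1] true AND false AND false = false
[2.1.2.1.1] true AND false = false
[2.1.2.1] NOT false = true
[2.1.2.2.2] true → true = true
[2.1.2.2] false OR true = true
[2.1.2] true AND true = true
[2.1] false → true (antecedent false ⇒ implication holds) = true
[2] NOT true = false
[root] true OR false = true
Overall: true → granted

Granted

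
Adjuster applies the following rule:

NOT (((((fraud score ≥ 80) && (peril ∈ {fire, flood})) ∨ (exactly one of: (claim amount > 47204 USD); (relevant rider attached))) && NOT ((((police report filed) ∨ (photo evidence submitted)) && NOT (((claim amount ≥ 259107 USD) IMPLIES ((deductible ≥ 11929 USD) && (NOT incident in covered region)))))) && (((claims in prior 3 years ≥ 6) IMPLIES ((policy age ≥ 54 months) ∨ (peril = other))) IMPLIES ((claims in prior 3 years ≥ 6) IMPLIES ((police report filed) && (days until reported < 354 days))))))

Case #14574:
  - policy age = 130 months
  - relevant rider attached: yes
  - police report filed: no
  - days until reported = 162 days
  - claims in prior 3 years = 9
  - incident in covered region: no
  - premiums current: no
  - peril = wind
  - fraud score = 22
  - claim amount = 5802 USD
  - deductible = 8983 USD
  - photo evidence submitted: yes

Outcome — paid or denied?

Atomic conditions:
  fraud score ≥ 80: 22 ≥ 80 is false
  peril ∈ {fire, flood}: wind is not in the set → false
  claim amount > 47204 USD: 5802 > 47204 is false
  relevant rider attached: yes → true
  police report filed: no → false
  photo evidence submitted: yes → true
  claim amount ≥ 259107 USD: 5802 ≥ 259107 is false
  deductible ≥ 11929 USD: 8983 ≥ 11929 is false
  NOT incident in covered region: no → true
  claims in prior 3 years ≥ 6: 9 ≥ 6 is true
  policy age ≥ 54 months: 130 ≥ 54 is true
  peril = other: wind == other is false
  days until reported < 354 days: 162 < 354 is true
Combine:
[1.1.1] false AND false = false
[1.1.2] exactly-one(false, true) = true
[1.1] false OR true = true
[1.2.1.1] false OR true = true
[1.2.1.2.1.2] false AND true = false
[1.2.1.2.1] false → false (antecedent false ⇒ implication holds) = true
[1.2.1.2] NOT true = false
[1.2.1] true AND false = false
[1.2] NOT false = true
[1.3.1.2] true OR false = true
[1.3.1] true → true = true
[1.3.2.2] false AND true = false
[1.3.2] true → false = false
[1.3] true → false = false
[1] true AND true AND false = false
[root] NOT false = true
Overall: true → paid

Paid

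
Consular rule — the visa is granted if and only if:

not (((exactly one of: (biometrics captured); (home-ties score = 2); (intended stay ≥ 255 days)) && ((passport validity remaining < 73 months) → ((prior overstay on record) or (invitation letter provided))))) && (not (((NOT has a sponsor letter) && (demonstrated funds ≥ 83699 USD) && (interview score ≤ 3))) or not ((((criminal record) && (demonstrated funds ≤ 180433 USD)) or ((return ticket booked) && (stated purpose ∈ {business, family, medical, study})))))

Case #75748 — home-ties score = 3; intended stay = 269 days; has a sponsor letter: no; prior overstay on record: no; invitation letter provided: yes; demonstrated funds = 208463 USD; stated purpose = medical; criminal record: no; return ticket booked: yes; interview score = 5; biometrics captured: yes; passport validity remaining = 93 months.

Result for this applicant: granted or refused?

Granted

Atomic conditions:
  biometrics captured: yes → true
  home-ties score = 2: 3 == 2 is false
  intended stay ≥ 255 days: 269 ≥ 255 is true
  passport validity remaining < 73 months: 93 < 73 is false
  prior overstay on record: no → false
  invitation letter provided: yes → true
  NOT has a sponsor letter: no → true
  demonstrated funds ≥ 83699 USD: 208463 ≥ 83699 is true
  interview score ≤ 3: 5 ≤ 3 is false
  criminal record: no → false
  demonstrated funds ≤ 180433 USD: 208463 ≤ 180433 is false
  return ticket booked: yes → true
  stated purpose ∈ {business, family, medical, study}: medical is in the set → true
Combine:
[1.1.1] exactly-one(true, false, true) = false
[1.1.2.2] false OR true = true
[1.1.2] false → true (antecedent false ⇒ implication holds) = true
[1.1] false AND true = false
[1] NOT false = true
[2.1.1] true AND true AND false = false
[2.1] NOT false = true
[2.2.1.1] false AND false = false
[2.2.1.2] true AND true = true
[2.2.1] false OR true = true
[2.2] NOT true = false
[2] true OR false = true
[root] true AND true = true
Overall: true → granted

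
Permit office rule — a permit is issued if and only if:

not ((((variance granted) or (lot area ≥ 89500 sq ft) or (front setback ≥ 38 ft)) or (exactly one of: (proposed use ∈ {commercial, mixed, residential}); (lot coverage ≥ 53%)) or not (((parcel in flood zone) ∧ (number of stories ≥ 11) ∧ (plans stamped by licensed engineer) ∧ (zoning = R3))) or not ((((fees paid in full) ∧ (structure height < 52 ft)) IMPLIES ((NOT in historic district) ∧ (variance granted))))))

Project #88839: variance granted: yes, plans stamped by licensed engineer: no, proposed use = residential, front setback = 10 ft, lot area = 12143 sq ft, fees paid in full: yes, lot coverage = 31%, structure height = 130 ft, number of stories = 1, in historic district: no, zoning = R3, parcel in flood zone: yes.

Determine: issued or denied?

Atomic conditions:
  variance granted: yes → true
  lot area ≥ 89500 sq ft: 12143 ≥ 89500 is false
  front setback ≥ 38 ft: 10 ≥ 38 is false
  proposed use ∈ {commercial, mixed, residential}: residential is in the set → true
  lot coverage ≥ 53%: 31 ≥ 53 is false
  parcel in flood zone: yes → true
  number of stories ≥ 11: 1 ≥ 11 is false
  plans stamped by licensed engineer: no → false
  zoning = R3: R3 == R3 is true
  fees paid in full: yes → true
  structure height < 52 ft: 130 < 52 is false
  NOT in historic district: no → true
Combine:
[1.1] true OR false OR false = true
[1.2] exactly-one(true, false) = true
[1.3.1] true AND false AND false AND true = false
[1.3] NOT false = true
[1.4.1.1] true AND false = false
[1.4.1.2] true AND true = true
[1.4.1] false → true (antecedent false ⇒ implication holds) = true
[1.4] NOT true = false
[1] true OR true OR true OR false = true
[root] NOT true = false
Overall: false → denied

Denied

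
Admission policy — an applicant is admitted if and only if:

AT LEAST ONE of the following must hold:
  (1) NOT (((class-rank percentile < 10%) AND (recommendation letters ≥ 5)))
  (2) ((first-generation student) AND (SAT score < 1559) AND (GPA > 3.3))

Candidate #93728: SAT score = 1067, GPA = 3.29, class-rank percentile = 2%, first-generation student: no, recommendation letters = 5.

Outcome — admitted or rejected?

Atomic conditions:
  class-rank percentile < 10%: 2 < 10 is true
  recommendation letters ≥ 5: 5 ≥ 5 is true
  first-generation student: no → false
  SAT score < 1559: 1067 < 1559 is true
  GPA > 3.3: 3.29 > 3.3 is false
Combine:
[1.1] true AND true = true
[1] NOT true = false
[2] false AND true AND false = false
[root] false OR false = false
Overall: false → rejected

Rejected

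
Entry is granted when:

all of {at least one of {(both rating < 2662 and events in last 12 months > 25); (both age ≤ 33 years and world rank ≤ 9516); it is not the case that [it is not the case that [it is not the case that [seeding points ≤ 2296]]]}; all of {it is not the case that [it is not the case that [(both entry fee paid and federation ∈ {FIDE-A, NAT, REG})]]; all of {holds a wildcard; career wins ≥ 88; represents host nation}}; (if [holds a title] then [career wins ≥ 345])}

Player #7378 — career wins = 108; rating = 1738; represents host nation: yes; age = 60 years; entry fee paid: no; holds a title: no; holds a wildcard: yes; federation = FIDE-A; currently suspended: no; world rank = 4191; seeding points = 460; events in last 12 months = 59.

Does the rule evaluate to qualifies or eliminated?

Atomic conditions:
  rating < 2662: 1738 < 2662 is true
  events in last 12 months > 25: 59 > 25 is true
  age ≤ 33 years: 60 ≤ 33 is false
  world rank ≤ 9516: 4191 ≤ 9516 is true
  seeding points ≤ 2296: 460 ≤ 2296 is true
  entry fee paid: no → false
  federation ∈ {FIDE-A, NAT, REG}: FIDE-A is in the set → true
  holds a wildcard: yes → true
  career wins ≥ 88: 108 ≥ 88 is true
  represents host nation: yes → true
  holds a title: no → false
  career wins ≥ 345: 108 ≥ 345 is false
Combine:
[1.1] true AND true = true
[1.2] false AND true = false
[1.3.1.1] NOT true = false
[1.3.1] NOT false = true
[1.3] NOT true = false
[1] true OR false OR false = true
[2.1.1.1] false AND true = false
[2.1.1] NOT false = true
[2.1] NOT true = false
[2.2] true AND true AND true = true
[2] false AND true = false
[3] false → false (antecedent false ⇒ implication holds) = true
[root] true AND false AND true = false
Overall: false → eliminated

Eliminated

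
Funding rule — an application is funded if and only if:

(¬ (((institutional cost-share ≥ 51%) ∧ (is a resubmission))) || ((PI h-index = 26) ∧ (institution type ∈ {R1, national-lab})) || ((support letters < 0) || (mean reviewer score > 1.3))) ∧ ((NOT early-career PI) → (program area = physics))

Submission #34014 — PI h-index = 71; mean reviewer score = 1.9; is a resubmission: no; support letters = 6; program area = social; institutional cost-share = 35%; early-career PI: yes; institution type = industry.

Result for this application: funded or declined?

Funded

Atomic conditions:
  institutional cost-share ≥ 51%: 35 ≥ 51 is false
  is a resubmission: no → false
  PI h-index = 26: 71 == 26 is false
  institution type ∈ {R1, national-lab}: industry is not in the set → false
  support letters < 0: 6 < 0 is false
  mean reviewer score > 1.3: 1.9 > 1.3 is true
  NOT early-career PI: yes → false
  program area = physics: social == physics is false
Combine:
[1.1.1] false AND false = false
[1.1] NOT false = true
[1.2] false AND false = false
[1.3] false OR true = true
[1] true OR false OR true = true
[2] false → false (antecedent false ⇒ implication holds) = true
[root] true AND true = true
Overall: true → funded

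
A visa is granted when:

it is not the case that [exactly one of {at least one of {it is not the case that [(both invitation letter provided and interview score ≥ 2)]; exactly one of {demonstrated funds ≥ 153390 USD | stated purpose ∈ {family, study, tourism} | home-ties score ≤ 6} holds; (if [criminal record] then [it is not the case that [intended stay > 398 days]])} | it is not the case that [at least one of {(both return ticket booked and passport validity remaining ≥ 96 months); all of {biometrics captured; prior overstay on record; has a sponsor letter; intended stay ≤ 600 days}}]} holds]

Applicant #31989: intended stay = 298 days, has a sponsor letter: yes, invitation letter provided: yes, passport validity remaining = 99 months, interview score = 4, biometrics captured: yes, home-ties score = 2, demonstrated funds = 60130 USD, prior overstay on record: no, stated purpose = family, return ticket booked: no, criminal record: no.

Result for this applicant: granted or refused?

Granted

Atomic conditions:
  invitation letter provided: yes → true
  interview score ≥ 2: 4 ≥ 2 is true
  demonstrated funds ≥ 153390 USD: 60130 ≥ 153390 is false
  stated purpose ∈ {family, study, tourism}: family is in the set → true
  home-ties score ≤ 6: 2 ≤ 6 is true
  criminal record: no → false
  intended stay > 398 days: 298 > 398 is false
  return ticket booked: no → false
  passport validity remaining ≥ 96 months: 99 ≥ 96 is true
  biometrics captured: yes → true
  prior overstay on record: no → false
  has a sponsor letter: yes → true
  intended stay ≤ 600 days: 298 ≤ 600 is true
Combine:
[1.1.1.1] true AND true = true
[1.1.1] NOT true = false
[1.1.2] exactly-one(false, true, true) = false
[1.1.3.2] NOT false = true
[1.1.3] false → true (antecedent false ⇒ implication holds) = true
[1.1] false OR false OR true = true
[1.2.1.1] false AND true = false
[1.2.1.2] true AND false AND true AND true = false
[1.2.1] false OR false = false
[1.2] NOT false = true
[1] exactly-one(true, true) = false
[root] NOT false = true
Overall: true → granted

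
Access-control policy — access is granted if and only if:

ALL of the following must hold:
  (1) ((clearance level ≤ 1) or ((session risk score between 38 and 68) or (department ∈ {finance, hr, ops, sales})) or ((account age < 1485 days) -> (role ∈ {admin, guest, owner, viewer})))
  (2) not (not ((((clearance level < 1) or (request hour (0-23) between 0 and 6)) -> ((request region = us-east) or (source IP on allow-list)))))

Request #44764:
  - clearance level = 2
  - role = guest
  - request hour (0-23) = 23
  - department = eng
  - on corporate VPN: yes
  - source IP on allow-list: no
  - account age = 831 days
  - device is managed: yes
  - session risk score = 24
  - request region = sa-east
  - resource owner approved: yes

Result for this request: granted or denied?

Granted

Atomic conditions:
  clearance level ≤ 1: 2 ≤ 1 is false
  session risk score between 38 and 68: 24 in [38, 68] is false
  department ∈ {finance, hr, ops, sales}: eng is not in the set → false
  account age < 1485 days: 831 < 1485 is true
  role ∈ {admin, guest, owner, viewer}: guest is in the set → true
  clearance level < 1: 2 < 1 is false
  request hour (0-23) between 0 and 6: 23 in [0, 6] is false
  request region = us-east: sa-east == us-east is false
  source IP on allow-list: no → false
Combine:
[1.2] false OR false = false
[1.3] true → true = true
[1] false OR false OR true = true
[2.1.1.1] false OR false = false
[2.1.1.2] false OR false = false
[2.1.1] false → false (antecedent false ⇒ implication holds) = true
[2.1] NOT true = false
[2] NOT false = true
[root] true AND true = true
Overall: true → granted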